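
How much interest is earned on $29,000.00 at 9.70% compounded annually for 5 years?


Compound interest earned = final amount − principal.
A = P(1 + r/n)^(nt) = $29,000.00 × (1 + 0.097/1)^(1 × 5) = $46,071.37
Interest = A − P = $46,071.37 − $29,000.00 = $17,071.37

Interest = A - P = $17,071.37


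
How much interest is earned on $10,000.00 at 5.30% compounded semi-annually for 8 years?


Compound interest earned = final amount − principal.
A = P(1 + r/n)^(nt) = $10,000.00 × (1 + 0.053/2)^(2 × 8) = $15,196.49
Interest = A − P = $15,196.49 − $10,000.00 = $5,196.49

Interest = A - P = $5,196.49


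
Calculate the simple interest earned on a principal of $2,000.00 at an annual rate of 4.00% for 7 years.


Simple interest formula: I = P × r × t
I = $2,000.00 × 0.04 × 7
I = $560.00

I = P × r × t = $560.00


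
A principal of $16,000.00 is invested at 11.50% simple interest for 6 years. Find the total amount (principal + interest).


Total amount formula: A = P(1 + rt) = P + P·r·t
Interest: I = P × r × t = $16,000.00 × 0.115 × 6 = $11,040.00
A = P + I = $16,000.00 + $11,040.00 = $27,040.00

A = P + I = P(1 + rt) = $27,040.00


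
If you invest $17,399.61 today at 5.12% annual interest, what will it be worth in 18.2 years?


Future value formula: FV = PV × (1 + r)^t
FV = $17,399.61 × (1 + 0.0512)^18.2
FV = $17,399.61 × 2.4812665
FV = $43,173.07

FV = PV × (1 + r)^t = $43,173.07


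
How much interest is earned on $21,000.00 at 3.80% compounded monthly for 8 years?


Compound interest earned = final amount − principal.
A = P(1 + r/n)^(nt) = $21,000.00 × (1 + 0.038/12)^(12 × 8) = $28,446.98
Interest = A − P = $28,446.98 − $21,000.00 = $7,446.98

Interest = A - P = $7,446.98


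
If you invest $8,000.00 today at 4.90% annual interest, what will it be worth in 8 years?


Future value formula: FV = PV × (1 + r)^t
FV = $8,000.00 × (1 + 0.049)^8
FV = $8,000.00 × 1.466236
FV = $11,729.89

FV = PV × (1 + r)^t = $11,729.89


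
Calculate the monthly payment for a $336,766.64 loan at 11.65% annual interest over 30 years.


Loan payment formula: PMT = PV × r / (1 − (1 + r)^(−n))
Monthly rate r = 0.1165/12 ≈ 0.00970833, n = 360 months
Denominator: 1 − (1 + 0.1165/12)^(−360) = 0.969135
PMT = $336,766.64 × (0.1165/12) / 0.969135
PMT = $3,373.57 per month

PMT = PV × r / (1-(1+r)^(-n)) = $3,373.57/month


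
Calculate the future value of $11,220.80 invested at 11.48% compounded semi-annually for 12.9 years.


Compound interest formula: A = P(1 + r/n)^(nt)
A = $11,220.80 × (1 + 0.1148/2)^(2 × 12.9)
Growth factor: (1 + 0.1148/2)^25.8 = 4.220599
A = $11,220.80 × 4.220599
A = $47,358.50

A = P(1 + r/n)^(nt) = $47,358.50


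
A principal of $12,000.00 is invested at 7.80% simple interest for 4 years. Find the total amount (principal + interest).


Total amount formula: A = P(1 + rt) = P + P·r·t
Interest: I = P × r × t = $12,000.00 × 0.078 × 4 = $3,744.00
A = P + I = $12,000.00 + $3,744.00 = $15,744.00

A = P + I = P(1 + rt) = $15,744.00


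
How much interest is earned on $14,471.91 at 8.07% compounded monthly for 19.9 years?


Compound interest earned = final amount − principal.
A = P(1 + r/n)^(nt) = $14,471.91 × (1 + 0.0807/12)^(12 × 19.9) = $71,719.57
Interest = A − P = $71,719.57 − $14,471.91 = $57,247.66

Interest = A - P = $57,247.66


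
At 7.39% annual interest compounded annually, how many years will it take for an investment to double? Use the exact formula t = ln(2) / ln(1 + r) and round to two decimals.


Doubling condition: (1 + r)^t = 2
Take ln of both sides: t × ln(1 + r) = ln(2)
t = ln(2) / ln(1 + r)
t = 0.693147 / 0.071297
t = 9.72

t = ln(2) / ln(1 + r) = 9.72 years


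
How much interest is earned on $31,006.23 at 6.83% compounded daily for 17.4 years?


Compound interest earned = final amount − principal.
A = P(1 + r/n)^(nt) = $31,006.23 × (1 + 0.0683/365)^(365 × 17.4) = $101,747.78
Interest = A − P = $101,747.78 − $31,006.23 = $70,741.55

Interest = A - P = $70,741.55


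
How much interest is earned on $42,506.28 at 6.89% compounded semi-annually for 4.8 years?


Compound interest earned = final amount − principal.
A = P(1 + r/n)^(nt) = $42,506.28 × (1 + 0.0689/2)^(2 × 4.8) = $58,838.87
Interest = A − P = $58,838.87 − $42,506.28 = $16,332.59

Interest = A - P = $16,332.59


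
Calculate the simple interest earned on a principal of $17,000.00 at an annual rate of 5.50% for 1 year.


Simple interest formula: I = P × r × t
I = $17,000.00 × 0.055 × 1
I = $935.00

I = P × r × t = $935.00


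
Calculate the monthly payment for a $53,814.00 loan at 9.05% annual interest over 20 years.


Loan payment formula: PMT = PV × r / (1 − (1 + r)^(−n))
Monthly rate r = 0.0905/12 ≈ 0.00754167, n = 240 months
Denominator: 1 − (1 + 0.0905/12)^(−240) = 0.835231
PMT = $53,814.00 × (0.0905/12) / 0.835231
PMT = $485.91 per month

PMT = PV × r / (1-(1+r)^(-n)) = $485.91/month


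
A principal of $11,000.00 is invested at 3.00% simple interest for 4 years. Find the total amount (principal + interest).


Total amount formula: A = P(1 + rt) = P + P·r·t
Interest: I = P × r × t = $11,000.00 × 0.03 × 4 = $1,320.00
A = P + I = $11,000.00 + $1,320.00 = $12,320.00

A = P + I = P(1 + rt) = $12,320.00


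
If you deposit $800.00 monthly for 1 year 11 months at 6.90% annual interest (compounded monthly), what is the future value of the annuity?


Future value of an ordinary annuity: FV = PMT × ((1 + r)^n − 1) / r
Monthly rate r = 0.069/12 = 0.00575, n = 23
FV = $800.00 × ((1 + 0.069/12)^23 − 1) / (0.069/12)
FV = $800.00 × 24.515025
FV = $19,612.02

FV = PMT × ((1+r)^n - 1)/r = $19,612.02


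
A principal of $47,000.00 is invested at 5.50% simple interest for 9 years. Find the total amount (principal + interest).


Total amount formula: A = P(1 + rt) = P + P·r·t
Interest: I = P × r × t = $47,000.00 × 0.055 × 9 = $23,265.00
A = P + I = $47,000.00 + $23,265.00 = $70,265.00

A = P + I = P(1 + rt) = $70,265.00


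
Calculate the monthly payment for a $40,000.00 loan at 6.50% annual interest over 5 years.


Loan payment formula: PMT = PV × r / (1 − (1 + r)^(−n))
Monthly rate r = 0.065/12 ≈ 0.00541667, n = 60 months
Denominator: 1 − (1 + 0.065/12)^(−60) = 0.276839
PMT = $40,000.00 × (0.065/12) / 0.276839
PMT = $782.65 per month

PMT = PV × r / (1-(1+r)^(-n)) = $782.65/month


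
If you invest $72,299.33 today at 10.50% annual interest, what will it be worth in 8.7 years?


Future value formula: FV = PV × (1 + r)^t
FV = $72,299.33 × (1 + 0.105)^8.7
FV = $72,299.33 × 2.3837012
FV = $172,340.00

FV = PV × (1 + r)^t = $172,340.00


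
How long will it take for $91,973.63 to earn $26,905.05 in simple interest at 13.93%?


Rearrange the simple interest formula for t:
I = P × r × t  ⇒  t = I / (P × r)
t = $26,905.05 / ($91,973.63 × 0.1393)
t = 2.1

t = I/(P×r) = 2.1 years


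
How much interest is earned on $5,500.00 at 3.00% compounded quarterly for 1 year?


Compound interest earned = final amount − principal.
A = P(1 + r/n)^(nt) = $5,500.00 × (1 + 0.03/4)^(4 × 1) = $5,666.87
Interest = A − P = $5,666.87 − $5,500.00 = $166.87

Interest = A - P = $166.87


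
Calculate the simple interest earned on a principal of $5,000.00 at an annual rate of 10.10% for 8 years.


Simple interest formula: I = P × r × t
I = $5,000.00 × 0.101 × 8
I = $4,040.00

I = P × r × t = $4,040.00


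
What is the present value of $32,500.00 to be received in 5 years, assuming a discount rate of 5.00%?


Present value formula: PV = FV / (1 + r)^t
PV = $32,500.00 / (1 + 0.05)^5
PV = $32,500.00 / 1.2762816
PV = $25,464.60

PV = FV / (1 + r)^t = $25,464.60


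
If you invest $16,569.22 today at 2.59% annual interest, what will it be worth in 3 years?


Future value formula: FV = PV × (1 + r)^t
FV = $16,569.22 × (1 + 0.0259)^3
FV = $16,569.22 × 1.079730
FV = $17,890.28

FV = PV × (1 + r)^t = $17,890.28


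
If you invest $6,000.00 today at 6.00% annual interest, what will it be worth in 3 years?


Future value formula: FV = PV × (1 + r)^t
FV = $6,000.00 × (1 + 0.06)^3
FV = $6,000.00 × 1.191016
FV = $7,146.10

FV = PV × (1 + r)^t = $7,146.10


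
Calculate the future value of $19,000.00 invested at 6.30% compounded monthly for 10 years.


Compound interest formula: A = P(1 + r/n)^(nt)
A = $19,000.00 × (1 + 0.063/12)^(12 × 10)
Growth factor: (1 + 0.063/12)^120 = 1.874519
A = $19,000.00 × 1.874519
A = $35,615.86

A = P(1 + r/n)^(nt) = $35,615.86


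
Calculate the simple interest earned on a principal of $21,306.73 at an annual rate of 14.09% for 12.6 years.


Simple interest formula: I = P × r × t
I = $21,306.73 × 0.1409 × 12.6
I = $37,826.69

I = P × r × t = $37,826.69


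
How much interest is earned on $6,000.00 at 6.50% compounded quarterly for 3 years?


Compound interest earned = final amount − principal.
A = P(1 + r/n)^(nt) = $6,000.00 × (1 + 0.065/4)^(4 × 3) = $7,280.45
Interest = A − P = $7,280.45 − $6,000.00 = $1,280.45

Interest = A - P = $1,280.45


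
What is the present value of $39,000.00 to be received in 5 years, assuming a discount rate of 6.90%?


Present value formula: PV = FV / (1 + r)^t
PV = $39,000.00 / (1 + 0.069)^5
PV = $39,000.00 / 1.396010
PV = $27,936.76

PV = FV / (1 + r)^t = $27,936.76


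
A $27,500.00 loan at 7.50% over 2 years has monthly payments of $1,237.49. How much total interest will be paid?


Total paid over the life of the loan = PMT × n.
Total paid = $1,237.49 × 24 = $29,699.76
Total interest = total paid − principal = $29,699.76 − $27,500.00 = $2,199.76

Total interest = (PMT × n) - PV = $2,199.76


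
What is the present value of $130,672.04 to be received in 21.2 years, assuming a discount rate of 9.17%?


Present value formula: PV = FV / (1 + r)^t
PV = $130,672.04 / (1 + 0.0917)^21.2
PV = $130,672.04 / 6.423773
PV = $20,341.95

PV = FV / (1 + r)^t = $20,341.95


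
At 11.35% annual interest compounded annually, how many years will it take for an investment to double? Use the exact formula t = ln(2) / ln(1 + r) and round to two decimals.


Doubling condition: (1 + r)^t = 2
Take ln of both sides: t × ln(1 + r) = ln(2)
t = ln(2) / ln(1 + r)
t = 0.693147 / 0.107508
t = 6.45

t = ln(2) / ln(1 + r) = 6.45 years


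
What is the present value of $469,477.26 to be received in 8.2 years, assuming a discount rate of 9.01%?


Present value formula: PV = FV / (1 + r)^t
PV = $469,477.26 / (1 + 0.0901)^8.2
PV = $469,477.26 / 2.0287288
PV = $231,414.50

PV = FV / (1 + r)^t = $231,414.50


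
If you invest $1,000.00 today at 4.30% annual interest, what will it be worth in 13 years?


Future value formula: FV = PV × (1 + r)^t
FV = $1,000.00 × (1 + 0.043)^13
FV = $1,000.00 × 1.728606
FV = $1,728.61

FV = PV × (1 + r)^t = $1,728.61


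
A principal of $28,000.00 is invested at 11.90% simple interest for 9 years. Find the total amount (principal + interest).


Total amount formula: A = P(1 + rt) = P + P·r·t
Interest: I = P × r × t = $28,000.00 × 0.119 × 9 = $29,988.00
A = P + I = $28,000.00 + $29,988.00 = $57,988.00

A = P + I = P(1 + rt) = $57,988.00


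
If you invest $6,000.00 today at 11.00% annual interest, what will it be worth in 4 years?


Future value formula: FV = PV × (1 + r)^t
FV = $6,000.00 × (1 + 0.11)^4
FV = $6,000.00 × 1.518070
FV = $9,108.42

FV = PV × (1 + r)^t = $9,108.42


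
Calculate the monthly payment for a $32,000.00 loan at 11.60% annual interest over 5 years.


Loan payment formula: PMT = PV × r / (1 − (1 + r)^(−n))
Monthly rate r = 0.116/12 ≈ 0.00966667, n = 60 months
Denominator: 1 − (1 + 0.116/12)^(−60) = 0.438540
PMT = $32,000.00 × (0.116/12) / 0.438540
PMT = $705.37 per month

PMT = PV × r / (1-(1+r)^(-n)) = $705.37/month


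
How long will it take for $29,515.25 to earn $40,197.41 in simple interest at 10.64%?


Rearrange the simple interest formula for t:
I = P × r × t  ⇒  t = I / (P × r)
t = $40,197.41 / ($29,515.25 × 0.1064)
t = 12.8

t = I/(P×r) = 12.8 years


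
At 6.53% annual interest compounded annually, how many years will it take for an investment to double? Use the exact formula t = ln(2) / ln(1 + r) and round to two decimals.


Doubling condition: (1 + r)^t = 2
Take ln of both sides: t × ln(1 + r) = ln(2)
t = ln(2) / ln(1 + r)
t = 0.693147 / 0.063256
t = 10.96

t = ln(2) / ln(1 + r) = 10.96 years


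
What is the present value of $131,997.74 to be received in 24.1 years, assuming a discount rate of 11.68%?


Present value formula: PV = FV / (1 + r)^t
PV = $131,997.74 / (1 + 0.1168)^24.1
PV = $131,997.74 / 14.328716
PV = $9,212.11

PV = FV / (1 + r)^t = $9,212.11


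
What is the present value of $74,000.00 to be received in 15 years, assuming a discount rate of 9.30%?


Present value formula: PV = FV / (1 + r)^t
PV = $74,000.00 / (1 + 0.093)^15
PV = $74,000.00 / 3.795792
PV = $19,495.27

PV = FV / (1 + r)^t = $19,495.27


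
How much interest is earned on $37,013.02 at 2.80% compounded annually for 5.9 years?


Compound interest earned = final amount − principal.
A = P(1 + r/n)^(nt) = $37,013.02 × (1 + 0.028/1)^(1 × 5.9) = $43,562.61
Interest = A − P = $43,562.61 − $37,013.02 = $6,549.59

Interest = A - P = $6,549.59


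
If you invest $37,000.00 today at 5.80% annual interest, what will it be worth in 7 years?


Future value formula: FV = PV × (1 + r)^t
FV = $37,000.00 × (1 + 0.058)^7
FV = $37,000.00 × 1.483883
FV = $54,903.67

FV = PV × (1 + r)^t = $54,903.67


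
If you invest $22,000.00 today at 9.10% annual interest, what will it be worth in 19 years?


Future value formula: FV = PV × (1 + r)^t
FV = $22,000.00 × (1 + 0.091)^19
FV = $22,000.00 × 5.2320304
FV = $115,104.67

FV = PV × (1 + r)^t = $115,104.67


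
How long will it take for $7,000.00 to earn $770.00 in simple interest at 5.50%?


Rearrange the simple interest formula for t:
I = P × r × t  ⇒  t = I / (P × r)
t = $770.00 / ($7,000.00 × 0.055)
t = 2

t = I/(P×r) = 2 years


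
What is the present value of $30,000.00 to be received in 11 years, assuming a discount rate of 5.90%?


Present value formula: PV = FV / (1 + r)^t
PV = $30,000.00 / (1 + 0.059)^11
PV = $30,000.00 / 1.878692
PV = $15,968.56

PV = FV / (1 + r)^t = $15,968.56


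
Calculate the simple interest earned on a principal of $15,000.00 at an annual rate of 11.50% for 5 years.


Simple interest formula: I = P × r × t
I = $15,000.00 × 0.115 × 5
I = $8,625.00

I = P × r × t = $8,625.00


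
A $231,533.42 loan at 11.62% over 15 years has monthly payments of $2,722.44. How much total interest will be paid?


Total paid over the life of the loan = PMT × n.
Total paid = $2,722.44 × 180 = $490,039.20
Total interest = total paid − principal = $490,039.20 − $231,533.42 = $258,505.78

Total interest = (PMT × n) - PV = $258,505.78


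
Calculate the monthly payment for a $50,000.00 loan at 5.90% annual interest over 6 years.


Loan payment formula: PMT = PV × r / (1 − (1 + r)^(−n))
Monthly rate r = 0.059/12 ≈ 0.00491667, n = 72 months
Denominator: 1 − (1 + 0.059/12)^(−72) = 0.297516
PMT = $50,000.00 × (0.059/12) / 0.297516
PMT = $826.29 per month

PMT = PV × r / (1-(1+r)^(-n)) = $826.29/month


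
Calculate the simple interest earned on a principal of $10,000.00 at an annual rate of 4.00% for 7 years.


Simple interest formula: I = P × r × t
I = $10,000.00 × 0.04 × 7
I = $2,800.00

I = P × r × t = $2,800.00


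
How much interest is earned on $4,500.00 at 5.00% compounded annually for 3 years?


Compound interest earned = final amount − principal.
A = P(1 + r/n)^(nt) = $4,500.00 × (1 + 0.05/1)^(1 × 3) = $5,209.31
Interest = A − P = $5,209.31 − $4,500.00 = $709.31

Interest = A - P = $709.31


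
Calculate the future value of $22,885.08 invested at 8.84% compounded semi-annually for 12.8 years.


Compound interest formula: A = P(1 + r/n)^(nt)
A = $22,885.08 × (1 + 0.0884/2)^(2 × 12.8)
Growth factor: (1 + 0.0884/2)^25.6 = 3.025955
A = $22,885.08 × 3.025955
A = $69,249.22

A = P(1 + r/n)^(nt) = $69,249.22


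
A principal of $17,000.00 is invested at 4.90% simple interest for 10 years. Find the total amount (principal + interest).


Total amount formula: A = P(1 + rt) = P + P·r·t
Interest: I = P × r × t = $17,000.00 × 0.049 × 10 = $8,330.00
A = P + I = $17,000.00 + $8,330.00 = $25,330.00

A = P + I = P(1 + rt) = $25,330.00


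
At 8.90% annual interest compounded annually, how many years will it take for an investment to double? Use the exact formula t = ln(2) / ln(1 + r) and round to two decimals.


Doubling condition: (1 + r)^t = 2
Take ln of both sides: t × ln(1 + r) = ln(2)
t = ln(2) / ln(1 + r)
t = 0.693147 / 0.085260
t = 8.13

t = ln(2) / ln(1 + r) = 8.13 years


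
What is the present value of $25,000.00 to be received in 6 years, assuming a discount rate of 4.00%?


Present value formula: PV = FV / (1 + r)^t
PV = $25,000.00 / (1 + 0.04)^6
PV = $25,000.00 / 1.265319
PV = $19,757.86

PV = FV / (1 + r)^t = $19,757.86


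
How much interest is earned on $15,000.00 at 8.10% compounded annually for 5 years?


Compound interest earned = final amount − principal.
A = P(1 + r/n)^(nt) = $15,000.00 × (1 + 0.081/1)^(1 × 5) = $22,142.15
Interest = A − P = $22,142.15 − $15,000.00 = $7,142.15

Interest = A - P = $7,142.15


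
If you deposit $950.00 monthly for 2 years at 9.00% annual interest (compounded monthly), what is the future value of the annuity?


Future value of an ordinary annuity: FV = PMT × ((1 + r)^n − 1) / r
Monthly rate r = 0.09/12 = 0.0075, n = 24
FV = $950.00 × ((1 + 0.09/12)^24 − 1) / (0.09/12)
FV = $950.00 × 26.188471
FV = $24,879.05

FV = PMT × ((1+r)^n - 1)/r = $24,879.05


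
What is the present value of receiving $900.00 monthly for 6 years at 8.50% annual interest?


Present value of an ordinary annuity: PV = PMT × (1 − (1 + r)^(−n)) / r
Monthly rate r = 0.085/12 ≈ 0.00708333, n = 72
PV = $900.00 × (1 − (1 + 0.085/12)^(−72)) / (0.085/12)
PV = $900.00 × 56.248080
PV = $50,623.27

PV = PMT × (1-(1+r)^(-n))/r = $50,623.27


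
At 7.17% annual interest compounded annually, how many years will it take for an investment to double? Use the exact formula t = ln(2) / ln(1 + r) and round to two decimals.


Doubling condition: (1 + r)^t = 2
Take ln of both sides: t × ln(1 + r) = ln(2)
t = ln(2) / ln(1 + r)
t = 0.693147 / 0.069246
t = 10.01

t = ln(2) / ln(1 + r) = 10.01 years


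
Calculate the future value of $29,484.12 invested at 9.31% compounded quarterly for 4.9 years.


Compound interest formula: A = P(1 + r/n)^(nt)
A = $29,484.12 × (1 + 0.0931/4)^(4 × 4.9)
Growth factor: (1 + 0.0931/4)^19.6 = 1.5698217
A = $29,484.12 × 1.5698217
A = $46,284.81

A = P(1 + r/n)^(nt) = $46,284.81


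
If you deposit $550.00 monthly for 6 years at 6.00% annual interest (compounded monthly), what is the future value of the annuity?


Future value of an ordinary annuity: FV = PMT × ((1 + r)^n − 1) / r
Monthly rate r = 0.06/12 = 0.005, n = 72
FV = $550.00 × ((1 + 0.06/12)^72 − 1) / (0.06/12)
FV = $550.00 × 86.408856
FV = $47,524.87

FV = PMT × ((1+r)^n - 1)/r = $47,524.87


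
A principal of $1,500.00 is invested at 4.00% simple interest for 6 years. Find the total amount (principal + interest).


Total amount formula: A = P(1 + rt) = P + P·r·t
Interest: I = P × r × t = $1,500.00 × 0.04 × 6 = $360.00
A = P + I = $1,500.00 + $360.00 = $1,860.00

A = P + I = P(1 + rt) = $1,860.00


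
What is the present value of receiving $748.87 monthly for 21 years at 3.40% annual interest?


Present value of an ordinary annuity: PV = PMT × (1 − (1 + r)^(−n)) / r
Monthly rate r = 0.034/12 ≈ 0.00283333, n = 252
PV = $748.87 × (1 − (1 + 0.034/12)^(−252)) / (0.034/12)
PV = $748.87 × 179.937820
PV = $134,750.04

PV = PMT × (1-(1+r)^(-n))/r = $134,750.04


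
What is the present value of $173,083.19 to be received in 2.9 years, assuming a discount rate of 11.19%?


Present value formula: PV = FV / (1 + r)^t
PV = $173,083.19 / (1 + 0.1119)^2.9
PV = $173,083.19 / 1.3601619
PV = $127,251.90

PV = FV / (1 + r)^t = $127,251.90


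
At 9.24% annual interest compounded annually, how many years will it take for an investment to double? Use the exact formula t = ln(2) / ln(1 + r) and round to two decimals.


Doubling condition: (1 + r)^t = 2
Take ln of both sides: t × ln(1 + r) = ln(2)
t = ln(2) / ln(1 + r)
t = 0.693147 / 0.088377
t = 7.84

t = ln(2) / ln(1 + r) = 7.84 years


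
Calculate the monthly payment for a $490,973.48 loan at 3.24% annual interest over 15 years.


Loan payment formula: PMT = PV × r / (1 − (1 + r)^(−n))
Monthly rate r = 0.0324/12 = 0.0027, n = 180 months
Denominator: 1 − (1 + 0.0324/12)^(−180) = 0.384515
PMT = $490,973.48 × (0.0324/12) / 0.384515
PMT = $3,447.53 per month

PMT = PV × r / (1-(1+r)^(-n)) = $3,447.53/month


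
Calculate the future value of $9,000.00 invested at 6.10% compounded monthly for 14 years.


Compound interest formula: A = P(1 + r/n)^(nt)
A = $9,000.00 × (1 + 0.061/12)^(12 × 14)
Growth factor: (1 + 0.061/12)^168 = 2.343948
A = $9,000.00 × 2.343948
A = $21,095.53

A = P(1 + r/n)^(nt) = $21,095.53


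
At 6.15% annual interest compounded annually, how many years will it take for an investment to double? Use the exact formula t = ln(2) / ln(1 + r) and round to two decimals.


Doubling condition: (1 + r)^t = 2
Take ln of both sides: t × ln(1 + r) = ln(2)
t = ln(2) / ln(1 + r)
t = 0.693147 / 0.059683
t = 11.61

t = ln(2) / ln(1 + r) = 11.61 years


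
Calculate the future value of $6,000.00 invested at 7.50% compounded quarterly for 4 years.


Compound interest formula: A = P(1 + r/n)^(nt)
A = $6,000.00 × (1 + 0.075/4)^(4 × 4)
Growth factor: (1 + 0.075/4)^16 = 1.3461143
A = $6,000.00 × 1.3461143
A = $8,076.69

A = P(1 + r/n)^(nt) = $8,076.69


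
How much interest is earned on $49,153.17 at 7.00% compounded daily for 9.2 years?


Compound interest earned = final amount − principal.
A = P(1 + r/n)^(nt) = $49,153.17 × (1 + 0.07/365)^(365 × 9.2) = $93,585.89
Interest = A − P = $93,585.89 − $49,153.17 = $44,432.72

Interest = A - P = $44,432.72


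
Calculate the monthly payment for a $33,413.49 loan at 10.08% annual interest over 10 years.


Loan payment formula: PMT = PV × r / (1 − (1 + r)^(−n))
Monthly rate r = 0.1008/12 = 0.0084, n = 120 months
Denominator: 1 − (1 + 0.1008/12)^(−120) = 0.633512
PMT = $33,413.49 × (0.1008/12) / 0.633512
PMT = $443.04 per month

PMT = PV × r / (1-(1+r)^(-n)) = $443.04/month


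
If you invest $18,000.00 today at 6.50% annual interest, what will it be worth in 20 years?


Future value formula: FV = PV × (1 + r)^t
FV = $18,000.00 × (1 + 0.065)^20
FV = $18,000.00 × 3.523645
FV = $63,425.61

FV = PV × (1 + r)^t = $63,425.61


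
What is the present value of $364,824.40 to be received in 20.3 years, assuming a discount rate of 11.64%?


Present value formula: PV = FV / (1 + r)^t
PV = $364,824.40 / (1 + 0.1164)^20.3
PV = $364,824.40 / 9.348512
PV = $39,024.86

PV = FV / (1 + r)^t = $39,024.86


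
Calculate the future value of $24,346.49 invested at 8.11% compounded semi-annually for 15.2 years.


Compound interest formula: A = P(1 + r/n)^(nt)
A = $24,346.49 × (1 + 0.0811/2)^(2 × 15.2)
Growth factor: (1 + 0.0811/2)^30.4 = 3.348064
A = $24,346.49 × 3.348064
A = $81,513.61

A = P(1 + r/n)^(nt) = $81,513.61


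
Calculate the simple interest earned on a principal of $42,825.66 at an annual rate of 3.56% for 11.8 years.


Simple interest formula: I = P × r × t
I = $42,825.66 × 0.0356 × 11.8
I = $17,990.20

I = P × r × t = $17,990.20


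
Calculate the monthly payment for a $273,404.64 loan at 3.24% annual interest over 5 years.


Loan payment formula: PMT = PV × r / (1 − (1 + r)^(−n))
Monthly rate r = 0.0324/12 = 0.0027, n = 60 months
Denominator: 1 − (1 + 0.0324/12)^(−60) = 0.149373
PMT = $273,404.64 × (0.0324/12) / 0.149373
PMT = $4,941.94 per month

PMT = PV × r / (1-(1+r)^(-n)) = $4,941.94/month


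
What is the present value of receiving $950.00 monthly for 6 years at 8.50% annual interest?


Present value of an ordinary annuity: PV = PMT × (1 − (1 + r)^(−n)) / r
Monthly rate r = 0.085/12 ≈ 0.00708333, n = 72
PV = $950.00 × (1 − (1 + 0.085/12)^(−72)) / (0.085/12)
PV = $950.00 × 56.248080
PV = $53,435.68

PV = PMT × (1-(1+r)^(-n))/r = $53,435.68


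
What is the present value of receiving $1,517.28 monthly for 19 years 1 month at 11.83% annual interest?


Present value of an ordinary annuity: PV = PMT × (1 − (1 + r)^(−n)) / r
Monthly rate r = 0.1183/12 ≈ 0.00985833, n = 229
PV = $1,517.28 × (1 − (1 + 0.1183/12)^(−229)) / (0.1183/12)
PV = $1,517.28 × 90.708188
PV = $137,629.72

PV = PMT × (1-(1+r)^(-n))/r = $137,629.72


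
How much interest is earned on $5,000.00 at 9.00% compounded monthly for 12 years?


Compound interest earned = final amount − principal.
A = P(1 + r/n)^(nt) = $5,000.00 × (1 + 0.09/12)^(12 × 12) = $14,664.18
Interest = A − P = $14,664.18 − $5,000.00 = $9,664.18

Interest = A - P = $9,664.18


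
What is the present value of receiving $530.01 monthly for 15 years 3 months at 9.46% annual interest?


Present value of an ordinary annuity: PV = PMT × (1 − (1 + r)^(−n)) / r
Monthly rate r = 0.0946/12 ≈ 0.00788333, n = 183
PV = $530.01 × (1 − (1 + 0.0946/12)^(−183)) / (0.0946/12)
PV = $530.01 × 96.705132
PV = $51,254.69

PV = PMT × (1-(1+r)^(-n))/r = $51,254.69


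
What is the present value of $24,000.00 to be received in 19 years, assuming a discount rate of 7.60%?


Present value formula: PV = FV / (1 + r)^t
PV = $24,000.00 / (1 + 0.076)^19
PV = $24,000.00 / 4.021917
PV = $5,967.30

PV = FV / (1 + r)^t = $5,967.30


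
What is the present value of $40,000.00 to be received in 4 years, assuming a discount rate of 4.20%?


Present value formula: PV = FV / (1 + r)^t
PV = $40,000.00 / (1 + 0.042)^4
PV = $40,000.00 / 1.1788835
PV = $33,930.41

PV = FV / (1 + r)^t = $33,930.41


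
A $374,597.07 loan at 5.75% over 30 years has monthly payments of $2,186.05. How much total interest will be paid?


Total paid over the life of the loan = PMT × n.
Total paid = $2,186.05 × 360 = $786,978.00
Total interest = total paid − principal = $786,978.00 − $374,597.07 = $412,380.93

Total interest = (PMT × n) - PV = $412,380.93


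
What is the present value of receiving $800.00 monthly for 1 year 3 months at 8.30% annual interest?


Present value of an ordinary annuity: PV = PMT × (1 − (1 + r)^(−n)) / r
Monthly rate r = 0.083/12 ≈ 0.00691667, n = 15
PV = $800.00 × (1 − (1 + 0.083/12)^(−15)) / (0.083/12)
PV = $800.00 × 14.201545
PV = $11,361.24

PV = PMT × (1-(1+r)^(-n))/r = $11,361.24


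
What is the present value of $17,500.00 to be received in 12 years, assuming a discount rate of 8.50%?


Present value formula: PV = FV / (1 + r)^t
PV = $17,500.00 / (1 + 0.085)^12
PV = $17,500.00 / 2.661686
PV = $6,574.78

PV = FV / (1 + r)^t = $6,574.78


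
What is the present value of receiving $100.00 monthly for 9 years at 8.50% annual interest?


Present value of an ordinary annuity: PV = PMT × (1 − (1 + r)^(−n)) / r
Monthly rate r = 0.085/12 ≈ 0.00708333, n = 108
PV = $100.00 × (1 − (1 + 0.085/12)^(−108)) / (0.085/12)
PV = $100.00 × 75.304875
PV = $7,530.49

PV = PMT × (1-(1+r)^(-n))/r = $7,530.49


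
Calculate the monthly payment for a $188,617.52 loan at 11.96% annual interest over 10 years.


Loan payment formula: PMT = PV × r / (1 − (1 + r)^(−n))
Monthly rate r = 0.1196/12 ≈ 0.00996667, n = 120 months
Denominator: 1 − (1 + 0.1196/12)^(−120) = 0.695803
PMT = $188,617.52 × (0.1196/12) / 0.695803
PMT = $2,701.75 per month

PMT = PV × r / (1-(1+r)^(-n)) = $2,701.75/month


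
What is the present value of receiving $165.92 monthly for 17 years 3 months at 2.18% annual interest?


Present value of an ordinary annuity: PV = PMT × (1 − (1 + r)^(−n)) / r
Monthly rate r = 0.0218/12 ≈ 0.00181667, n = 207
PV = $165.92 × (1 − (1 + 0.0218/12)^(−207)) / (0.0218/12)
PV = $165.92 × 172.402416
PV = $28,605.01

PV = PMT × (1-(1+r)^(-n))/r = $28,605.01


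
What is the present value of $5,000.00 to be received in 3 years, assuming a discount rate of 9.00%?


Present value formula: PV = FV / (1 + r)^t
PV = $5,000.00 / (1 + 0.09)^3
PV = $5,000.00 / 1.295029
PV = $3,860.92

PV = FV / (1 + r)^t = $3,860.92


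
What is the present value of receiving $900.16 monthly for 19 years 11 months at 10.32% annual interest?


Present value of an ordinary annuity: PV = PMT × (1 − (1 + r)^(−n)) / r
Monthly rate r = 0.1032/12 = 0.0086, n = 239
PV = $900.16 × (1 − (1 + 0.1032/12)^(−239)) / (0.1032/12)
PV = $900.16 × 101.259095
PV = $91,149.39

PV = PMT × (1-(1+r)^(-n))/r = $91,149.39


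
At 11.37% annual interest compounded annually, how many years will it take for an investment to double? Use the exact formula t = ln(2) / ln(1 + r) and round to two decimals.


Doubling condition: (1 + r)^t = 2
Take ln of both sides: t × ln(1 + r) = ln(2)
t = ln(2) / ln(1 + r)
t = 0.693147 / 0.107688
t = 6.44

t = ln(2) / ln(1 + r) = 6.44 years


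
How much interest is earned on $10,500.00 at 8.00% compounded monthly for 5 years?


Compound interest earned = final amount − principal.
A = P(1 + r/n)^(nt) = $10,500.00 × (1 + 0.08/12)^(12 × 5) = $15,643.38
Interest = A − P = $15,643.38 − $10,500.00 = $5,143.38

Interest = A - P = $5,143.38


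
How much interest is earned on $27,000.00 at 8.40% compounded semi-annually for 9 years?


Compound interest earned = final amount − principal.
A = P(1 + r/n)^(nt) = $27,000.00 × (1 + 0.084/2)^(2 × 9) = $56,621.67
Interest = A − P = $56,621.67 − $27,000.00 = $29,621.67

Interest = A - P = $29,621.67


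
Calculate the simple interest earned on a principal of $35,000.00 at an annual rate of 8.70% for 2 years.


Simple interest formula: I = P × r × t
I = $35,000.00 × 0.087 × 2
I = $6,090.00

I = P × r × t = $6,090.00


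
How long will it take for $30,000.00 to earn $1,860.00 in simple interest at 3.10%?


Rearrange the simple interest formula for t:
I = P × r × t  ⇒  t = I / (P × r)
t = $1,860.00 / ($30,000.00 × 0.031)
t = 2

t = I/(P×r) = 2 years


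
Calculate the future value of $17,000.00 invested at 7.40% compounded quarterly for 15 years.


Compound interest formula: A = P(1 + r/n)^(nt)
A = $17,000.00 × (1 + 0.074/4)^(4 × 15)
Growth factor: (1 + 0.074/4)^60 = 3.0037377
A = $17,000.00 × 3.0037377
A = $51,063.54

A = P(1 + r/n)^(nt) = $51,063.54


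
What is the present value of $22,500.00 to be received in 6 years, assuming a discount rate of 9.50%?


Present value formula: PV = FV / (1 + r)^t
PV = $22,500.00 / (1 + 0.095)^6
PV = $22,500.00 / 1.7237914
PV = $13,052.62

PV = FV / (1 + r)^t = $13,052.62


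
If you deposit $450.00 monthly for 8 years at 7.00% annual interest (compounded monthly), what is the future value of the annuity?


Future value of an ordinary annuity: FV = PMT × ((1 + r)^n − 1) / r
Monthly rate r = 0.07/12 ≈ 0.00583333, n = 96
FV = $450.00 × ((1 + 0.07/12)^96 − 1) / (0.07/12)
FV = $450.00 × 128.198821
FV = $57,689.47

FV = PMT × ((1+r)^n - 1)/r = $57,689.47


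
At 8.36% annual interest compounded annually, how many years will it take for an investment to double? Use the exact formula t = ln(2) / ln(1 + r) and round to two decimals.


Doubling condition: (1 + r)^t = 2
Take ln of both sides: t × ln(1 + r) = ln(2)
t = ln(2) / ln(1 + r)
t = 0.693147 / 0.080289
t = 8.63

t = ln(2) / ln(1 + r) = 8.63 years


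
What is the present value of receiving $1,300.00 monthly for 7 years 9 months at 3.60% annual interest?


Present value of an ordinary annuity: PV = PMT × (1 − (1 + r)^(−n)) / r
Monthly rate r = 0.036/12 = 0.003, n = 93
PV = $1,300.00 × (1 − (1 + 0.036/12)^(−93)) / (0.036/12)
PV = $1,300.00 × 81.048017
PV = $105,362.42

PV = PMT × (1-(1+r)^(-n))/r = $105,362.42


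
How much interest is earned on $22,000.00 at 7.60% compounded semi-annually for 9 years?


Compound interest earned = final amount − principal.
A = P(1 + r/n)^(nt) = $22,000.00 × (1 + 0.076/2)^(2 × 9) = $43,050.19
Interest = A − P = $43,050.19 − $22,000.00 = $21,050.19

Interest = A - P = $21,050.19


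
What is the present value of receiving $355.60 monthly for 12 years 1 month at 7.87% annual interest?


Present value of an ordinary annuity: PV = PMT × (1 − (1 + r)^(−n)) / r
Monthly rate r = 0.0787/12 ≈ 0.00655833, n = 145
PV = $355.60 × (1 − (1 + 0.0787/12)^(−145)) / (0.0787/12)
PV = $355.60 × 93.381646
PV = $33,206.51

PV = PMT × (1-(1+r)^(-n))/r = $33,206.51


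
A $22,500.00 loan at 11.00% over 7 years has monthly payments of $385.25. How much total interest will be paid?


Total paid over the life of the loan = PMT × n.
Total paid = $385.25 × 84 = $32,361.00
Total interest = total paid − principal = $32,361.00 − $22,500.00 = $9,861.00

Total interest = (PMT × n) - PV = $9,861.00


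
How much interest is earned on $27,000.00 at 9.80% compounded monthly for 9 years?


Compound interest earned = final amount − principal.
A = P(1 + r/n)^(nt) = $27,000.00 × (1 + 0.098/12)^(12 × 9) = $64,991.39
Interest = A − P = $64,991.39 − $27,000.00 = $37,991.39

Interest = A - P = $37,991.39


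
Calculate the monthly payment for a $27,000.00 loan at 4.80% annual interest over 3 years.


Loan payment formula: PMT = PV × r / (1 − (1 + r)^(−n))
Monthly rate r = 0.048/12 = 0.004, n = 36 months
Denominator: 1 − (1 + 0.048/12)^(−36) = 0.133864
PMT = $27,000.00 × (0.048/12) / 0.133864
PMT = $806.79 per month

PMT = PV × r / (1-(1+r)^(-n)) = $806.79/month


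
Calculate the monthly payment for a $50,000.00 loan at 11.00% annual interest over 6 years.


Loan payment formula: PMT = PV × r / (1 − (1 + r)^(−n))
Monthly rate r = 0.11/12 ≈ 0.00916667, n = 72 months
Denominator: 1 − (1 + 0.11/12)^(−72) = 0.481592
PMT = $50,000.00 × (0.11/12) / 0.481592
PMT = $951.70 per month

PMT = PV × r / (1-(1+r)^(-n)) = $951.70/month


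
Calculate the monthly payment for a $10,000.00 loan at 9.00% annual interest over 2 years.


Loan payment formula: PMT = PV × r / (1 − (1 + r)^(−n))
Monthly rate r = 0.09/12 = 0.0075, n = 24 months
Denominator: 1 − (1 + 0.09/12)^(−24) = 0.164169
PMT = $10,000.00 × (0.09/12) / 0.164169
PMT = $456.85 per month

PMT = PV × r / (1-(1+r)^(-n)) = $456.85/month


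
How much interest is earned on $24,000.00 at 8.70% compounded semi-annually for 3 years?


Compound interest earned = final amount − principal.
A = P(1 + r/n)^(nt) = $24,000.00 × (1 + 0.087/2)^(2 × 3) = $30,986.03
Interest = A − P = $30,986.03 − $24,000.00 = $6,986.03

Interest = A - P = $6,986.03


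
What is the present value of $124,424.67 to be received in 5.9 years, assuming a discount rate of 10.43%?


Present value formula: PV = FV / (1 + r)^t
PV = $124,424.67 / (1 + 0.1043)^5.9
PV = $124,424.67 / 1.7956171
PV = $69,293.54

PV = FV / (1 + r)^t = $69,293.54


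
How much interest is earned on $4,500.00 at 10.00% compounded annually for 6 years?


Compound interest earned = final amount − principal.
A = P(1 + r/n)^(nt) = $4,500.00 × (1 + 0.1/1)^(1 × 6) = $7,972.02
Interest = A − P = $7,972.02 − $4,500.00 = $3,472.02

Interest = A - P = $3,472.02


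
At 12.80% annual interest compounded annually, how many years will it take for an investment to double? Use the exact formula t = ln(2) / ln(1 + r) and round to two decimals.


Doubling condition: (1 + r)^t = 2
Take ln of both sides: t × ln(1 + r) = ln(2)
t = ln(2) / ln(1 + r)
t = 0.693147 / 0.120446
t = 5.75

t = ln(2) / ln(1 + r) = 5.75 years


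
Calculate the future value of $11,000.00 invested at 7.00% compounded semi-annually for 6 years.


Compound interest formula: A = P(1 + r/n)^(nt)
A = $11,000.00 × (1 + 0.07/2)^(2 × 6)
Growth factor: (1 + 0.07/2)^12 = 1.511069
A = $11,000.00 × 1.511069
A = $16,621.76

A = P(1 + r/n)^(nt) = $16,621.76


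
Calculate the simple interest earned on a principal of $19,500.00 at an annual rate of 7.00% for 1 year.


Simple interest formula: I = P × r × t
I = $19,500.00 × 0.07 × 1
I = $1,365.00

I = P × r × t = $1,365.00


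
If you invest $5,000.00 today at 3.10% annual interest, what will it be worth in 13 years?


Future value formula: FV = PV × (1 + r)^t
FV = $5,000.00 × (1 + 0.031)^13
FV = $5,000.00 × 1.48717696
FV = $7,435.88

FV = PV × (1 + r)^t = $7,435.88


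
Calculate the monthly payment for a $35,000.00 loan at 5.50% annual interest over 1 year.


Loan payment formula: PMT = PV × r / (1 − (1 + r)^(−n))
Monthly rate r = 0.055/12 ≈ 0.00458333, n = 12 months
Denominator: 1 − (1 + 0.055/12)^(−12) = 0.0533959
PMT = $35,000.00 × (0.055/12) / 0.0533959
PMT = $3,004.29 per month

PMT = PV × r / (1-(1+r)^(-n)) = $3,004.29/month


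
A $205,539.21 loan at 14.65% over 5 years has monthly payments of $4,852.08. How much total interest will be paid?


Total paid over the life of the loan = PMT × n.
Total paid = $4,852.08 × 60 = $291,124.80
Total interest = total paid − principal = $291,124.80 − $205,539.21 = $85,585.59

Total interest = (PMT × n) - PV = $85,585.59


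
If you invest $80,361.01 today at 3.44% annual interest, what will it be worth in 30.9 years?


Future value formula: FV = PV × (1 + r)^t
FV = $80,361.01 × (1 + 0.0344)^30.9
FV = $80,361.01 × 2.8436426
FV = $228,517.99

FV = PV × (1 + r)^t = $228,517.99


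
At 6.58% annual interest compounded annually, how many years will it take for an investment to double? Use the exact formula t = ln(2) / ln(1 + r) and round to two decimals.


Doubling condition: (1 + r)^t = 2
Take ln of both sides: t × ln(1 + r) = ln(2)
t = ln(2) / ln(1 + r)
t = 0.693147 / 0.063726
t = 10.88

t = ln(2) / ln(1 + r) = 10.88 years


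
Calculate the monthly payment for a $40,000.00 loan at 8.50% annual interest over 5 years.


Loan payment formula: PMT = PV × r / (1 − (1 + r)^(−n))
Monthly rate r = 0.085/12 ≈ 0.00708333, n = 60 months
Denominator: 1 − (1 + 0.085/12)^(−60) = 0.345250
PMT = $40,000.00 × (0.085/12) / 0.345250
PMT = $820.66 per month

PMT = PV × r / (1-(1+r)^(-n)) = $820.66/month


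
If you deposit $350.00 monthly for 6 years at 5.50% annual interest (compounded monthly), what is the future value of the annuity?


Future value of an ordinary annuity: FV = PMT × ((1 + r)^n − 1) / r
Monthly rate r = 0.055/12 ≈ 0.00458333, n = 72
FV = $350.00 × ((1 + 0.055/12)^72 − 1) / (0.055/12)
FV = $350.00 × 85.073412
FV = $29,775.69

FV = PMT × ((1+r)^n - 1)/r = $29,775.69


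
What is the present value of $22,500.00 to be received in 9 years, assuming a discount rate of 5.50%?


Present value formula: PV = FV / (1 + r)^t
PV = $22,500.00 / (1 + 0.055)^9
PV = $22,500.00 / 1.619094
PV = $13,896.66

PV = FV / (1 + r)^t = $13,896.66


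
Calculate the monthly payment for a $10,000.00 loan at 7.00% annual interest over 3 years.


Loan payment formula: PMT = PV × r / (1 − (1 + r)^(−n))
Monthly rate r = 0.07/12 ≈ 0.00583333, n = 36 months
Denominator: 1 − (1 + 0.07/12)^(−36) = 0.188921
PMT = $10,000.00 × (0.07/12) / 0.188921
PMT = $308.77 per month

PMT = PV × r / (1-(1+r)^(-n)) = $308.77/month


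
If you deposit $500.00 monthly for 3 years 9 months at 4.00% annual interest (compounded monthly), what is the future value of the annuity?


Future value of an ordinary annuity: FV = PMT × ((1 + r)^n − 1) / r
Monthly rate r = 0.04/12 ≈ 0.00333333, n = 45
FV = $500.00 × ((1 + 0.04/12)^45 − 1) / (0.04/12)
FV = $500.00 × 48.463339
FV = $24,231.67

FV = PMT × ((1+r)^n - 1)/r = $24,231.67
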